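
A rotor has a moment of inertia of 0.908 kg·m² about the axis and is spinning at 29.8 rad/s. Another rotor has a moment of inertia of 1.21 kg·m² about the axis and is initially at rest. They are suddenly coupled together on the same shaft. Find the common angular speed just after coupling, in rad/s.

The coupling torques are internal; angular momentum about the shared axis is conserved.
Taking A's sense as positive: L = (0.9080)(29.8) = 27.06 kg·m²·rad/s.
Combined I = 0.9080 + 1.210 = 2.118 kg·m².
ω_f = L / I = 27.06 / 2.118 = 12.78 rad/s.

|ω_f| ≈ 12.8 rad/s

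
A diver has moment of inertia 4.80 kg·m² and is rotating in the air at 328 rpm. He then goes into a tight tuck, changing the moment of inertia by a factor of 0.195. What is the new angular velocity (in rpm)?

With no external torque about the axis, L is conserved: I₁ω₁ = I₂ω₂.
I₂ = 0.195 × 4.80 = 0.9360 kg·m².
ω₂ = I₁ω₁ / I₂ = (4.800)(328 rpm) / (0.9360) = 1682 rpm.

ω₂ ≈ 1680 rpm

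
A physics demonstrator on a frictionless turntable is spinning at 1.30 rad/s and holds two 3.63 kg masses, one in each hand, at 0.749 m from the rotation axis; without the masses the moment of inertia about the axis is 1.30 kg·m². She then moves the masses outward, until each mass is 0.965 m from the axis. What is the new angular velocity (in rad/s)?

With no external torque about the axis, L is conserved: I₁ω₁ = I₂ω₂.
I₁ = 1.30 + 2(3.63)(0.749)² = 5.373 kg·m²; I₂ = 1.30 + 2(3.63)(0.965)² = 8.061 kg·m².
ω₂ = I₁ω₁ / I₂ = (5.373)(1.30 rad/s) / (8.061) = 0.8665 rad/s.

ω₂ ≈ 0.867 rad/s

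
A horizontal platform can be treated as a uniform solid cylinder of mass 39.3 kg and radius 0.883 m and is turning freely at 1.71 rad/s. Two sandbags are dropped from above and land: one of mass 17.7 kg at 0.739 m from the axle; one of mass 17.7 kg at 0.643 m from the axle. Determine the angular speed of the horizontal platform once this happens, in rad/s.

The added mass arrives with no angular momentum about the axle, and any external torque about the axle is negligible, so the system's angular momentum is conserved.
I_p = ½(39.3)(0.883)² = 15.32 kg·m².
Added inertia Σmr² = (17.7)(0.739)² + (17.7)(0.643)² = 16.98 kg·m²; I_f = 15.32 + 16.98 = 32.31 kg·m².
ω_f = I_p ω_i / I_f = (15.32)(1.71) / 32.31 = 0.8110 rad/s.

ω_f ≈ 0.811 rad/s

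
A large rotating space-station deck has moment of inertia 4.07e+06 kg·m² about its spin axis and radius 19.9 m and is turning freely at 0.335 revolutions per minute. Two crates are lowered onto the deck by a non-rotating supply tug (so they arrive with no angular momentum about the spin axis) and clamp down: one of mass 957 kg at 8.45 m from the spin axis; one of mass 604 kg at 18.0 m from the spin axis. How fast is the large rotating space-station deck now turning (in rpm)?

ω_f ≈ 0.315 rpm

The added mass arrives with no angular momentum about the spin axis, and any external torque about the spin axis is negligible, so the system's angular momentum is conserved.
Added inertia Σmr² = (957)(8.45)² + (604)(18.0)² = 2.640e+05 kg·m²; I_f = 4.070e+06 + 2.640e+05 = 4.334e+06 kg·m².
ω_f = I_p ω_i / I_f = (4.070e+06)(0.335) / 4.334e+06 = 0.3146 rpm.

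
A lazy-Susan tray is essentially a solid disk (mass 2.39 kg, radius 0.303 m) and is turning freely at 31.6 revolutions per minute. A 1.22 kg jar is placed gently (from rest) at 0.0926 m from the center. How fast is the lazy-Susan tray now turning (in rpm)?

The added mass arrives with no angular momentum about the center, and any external torque about the center is negligible, so the system's angular momentum is conserved.
I_p = ½(2.39)(0.303)² = 0.1097 kg·m².
Added inertia Σmr² = (1.22)(0.0926)² = 0.01046 kg·m²; I_f = 0.1097 + 0.01046 = 0.1202 kg·m².
ω_f = I_p ω_i / I_f = (0.1097)(31.6) / 0.1202 = 28.85 rpm.

ω_f ≈ 28.8 rpm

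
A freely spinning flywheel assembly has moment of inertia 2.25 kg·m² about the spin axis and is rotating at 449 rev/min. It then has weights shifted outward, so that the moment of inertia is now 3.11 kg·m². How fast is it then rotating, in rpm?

With no external torque about the axis, L is conserved: I₁ω₁ = I₂ω₂.
ω₂ = I₁ω₁ / I₂ = (2.250)(449 rpm) / (3.110) = 324.8 rpm.

ω₂ ≈ 325 rpm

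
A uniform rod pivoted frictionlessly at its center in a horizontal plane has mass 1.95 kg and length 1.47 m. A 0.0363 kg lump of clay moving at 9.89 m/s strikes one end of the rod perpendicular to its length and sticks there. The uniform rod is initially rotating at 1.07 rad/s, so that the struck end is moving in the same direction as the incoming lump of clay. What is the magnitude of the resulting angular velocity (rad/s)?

|ω_f| ≈ 1.73 rad/s

About the pivot the impulsive forces during the collision are internal, so angular momentum about that axis is conserved.
I_p = (1/12)(1.95)(1.47)² = 0.3511 kg·m². Taking the sense of the lump of clay's angular momentum as positive, L_{lump} = m v R = (0.0363)(9.89)(1.47/2) = 0.2639 kg·m²/s.
L_i = +I_p ω_p + m v R = +(0.3511)(1.07) + 0.2639 = 0.6396 kg·m²/s.
After sticking, I_f = I_p + m R² = 0.3511 + (0.0363)(1.47/2)² = 0.3708 kg·m².
ω_f = L_i / I_f = 0.6396 / 0.3708 = 1.725 rad/s.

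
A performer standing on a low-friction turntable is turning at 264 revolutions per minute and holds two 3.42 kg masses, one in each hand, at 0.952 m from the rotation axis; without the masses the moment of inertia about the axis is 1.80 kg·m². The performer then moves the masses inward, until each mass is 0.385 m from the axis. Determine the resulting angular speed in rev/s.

No external torque acts about the spin axis, so angular momentum is conserved.
I₁ = 1.80 + 2(3.42)(0.952)² = 7.999 kg·m²; I₂ = 1.80 + 2(3.42)(0.385)² = 2.814 kg·m².
ω₂ = I₁ω₁ / I₂ = (7.999)(264 rpm) / (2.814) = 750.5 rpm = 12.51 rev/s.

ω₂ ≈ 12.5 rev/s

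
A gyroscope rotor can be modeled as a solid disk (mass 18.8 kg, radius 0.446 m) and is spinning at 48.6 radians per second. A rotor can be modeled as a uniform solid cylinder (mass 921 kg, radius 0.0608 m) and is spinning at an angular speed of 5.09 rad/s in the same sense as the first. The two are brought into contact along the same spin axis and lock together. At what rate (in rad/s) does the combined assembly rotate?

The coupling torques are internal; angular momentum about the shared axis is conserved.
Moments of inertia: I_A = ½(18.8)(0.446)² = 1.870 kg·m²; I_B = ½(921)(0.0608)² = 1.702 kg·m².
Taking A's sense as positive: L = (1.870)(48.6) + (1.702)(5.09) = 99.54 kg·m²·rad/s.
Combined I = 1.870 + 1.702 = 3.572 kg·m².
ω_f = L / I = 99.54 / 3.572 = 27.87 rad/s.

|ω_f| ≈ 27.9 rad/s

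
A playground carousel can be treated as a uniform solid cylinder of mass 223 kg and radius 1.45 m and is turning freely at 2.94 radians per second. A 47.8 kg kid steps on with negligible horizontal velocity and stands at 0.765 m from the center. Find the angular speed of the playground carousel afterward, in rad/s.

The added mass arrives with no angular momentum about the center, and any external torque about the center is negligible, so the system's angular momentum is conserved.
I_p = ½(223)(1.45)² = 234.4 kg·m².
Added inertia Σmr² = (47.8)(0.765)² = 27.97 kg·m²; I_f = 234.4 + 27.97 = 262.4 kg·m².
ω_f = I_p ω_i / I_f = (234.4)(2.94) / 262.4 = 2.627 rad/s.

ω_f ≈ 2.63 rad/s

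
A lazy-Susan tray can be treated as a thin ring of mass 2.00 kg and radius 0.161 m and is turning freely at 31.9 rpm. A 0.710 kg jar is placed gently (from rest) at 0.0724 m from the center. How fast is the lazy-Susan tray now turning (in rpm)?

ω_f ≈ 29.8 rpm

The added mass arrives with no angular momentum about the center, and any external torque about the center is negligible, so the system's angular momentum is conserved.
I_p = (2.00)(0.161)² = 0.05184 kg·m².
Added inertia Σmr² = (0.710)(0.0724)² = 0.003722 kg·m²; I_f = 0.05184 + 0.003722 = 0.05556 kg·m².
ω_f = I_p ω_i / I_f = (0.05184)(31.9) / 0.05556 = 29.76 rpm.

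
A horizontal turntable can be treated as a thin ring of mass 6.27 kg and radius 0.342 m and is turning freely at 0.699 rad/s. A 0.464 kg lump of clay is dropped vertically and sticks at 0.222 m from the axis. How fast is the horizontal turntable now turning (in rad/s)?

The added mass arrives with no angular momentum about the axis, and any external torque about the axis is negligible, so the system's angular momentum is conserved.
I_p = (6.27)(0.342)² = 0.7334 kg·m².
Added inertia Σmr² = (0.464)(0.222)² = 0.02287 kg·m²; I_f = 0.7334 + 0.02287 = 0.7562 kg·m².
ω_f = I_p ω_i / I_f = (0.7334)(0.699) / 0.7562 = 0.6779 rad/s.

ω_f ≈ 0.678 rad/s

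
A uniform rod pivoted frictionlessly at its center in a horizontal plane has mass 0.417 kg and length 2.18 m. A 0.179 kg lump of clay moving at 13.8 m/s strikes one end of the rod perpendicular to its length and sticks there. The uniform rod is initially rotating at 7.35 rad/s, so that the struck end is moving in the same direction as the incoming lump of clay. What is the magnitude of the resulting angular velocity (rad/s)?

|ω_f| ≈ 10.3 rad/s

The axle reaction passes through the pivot and exerts no torque about it; angular momentum about the pivot is conserved through the impact.
I_p = (1/12)(0.417)(2.18)² = 0.1651 kg·m². Taking the sense of the lump of clay's angular momentum as positive, L_{lump} = m v R = (0.179)(13.8)(2.18/2) = 2.693 kg·m²/s.
L_i = +I_p ω_p + m v R = +(0.1651)(7.35) + 2.693 = 3.906 kg·m²/s.
After sticking, I_f = I_p + m R² = 0.1651 + (0.179)(2.18/2)² = 0.3778 kg·m².
ω_f = L_i / I_f = 3.906 / 0.3778 = 10.34 rad/s.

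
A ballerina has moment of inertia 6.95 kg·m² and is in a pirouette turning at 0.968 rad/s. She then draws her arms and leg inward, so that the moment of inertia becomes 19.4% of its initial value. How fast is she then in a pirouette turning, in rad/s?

ω₂ ≈ 4.99 rad/s

No external torque acts about the spin axis, so angular momentum is conserved.
I₂ = 0.194 × 6.95 = 1.348 kg·m².
ω₂ = I₁ω₁ / I₂ = (6.950)(0.968 rad/s) / (1.348) = 4.990 rad/s.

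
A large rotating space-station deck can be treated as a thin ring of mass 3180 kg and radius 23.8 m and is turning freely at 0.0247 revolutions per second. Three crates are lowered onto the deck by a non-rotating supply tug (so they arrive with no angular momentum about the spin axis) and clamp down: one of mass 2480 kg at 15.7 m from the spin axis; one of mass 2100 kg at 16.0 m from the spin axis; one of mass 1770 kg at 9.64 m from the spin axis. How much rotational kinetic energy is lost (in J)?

energy lost ≈ 9150 J

The added mass arrives with no angular momentum about the spin axis, and any external torque about the spin axis is negligible, so the system's angular momentum is conserved.
I_p = (3180)(23.8)² = 1.801e+06 kg·m².
Added inertia Σmr² = (2480)(15.7)² + (2100)(16.0)² + (1770)(9.64)² = 1.313e+06 kg·m²; I_f = 1.801e+06 + 1.313e+06 = 3.115e+06 kg·m².
ω_f = I_p ω_i / I_f = (1.801e+06)(0.0247) / 3.115e+06 = 0.01428 rev/s.
KE_i = ½(1.801e+06)(0.1552 rad/s)² = 21690 J; KE_f = ½(3.115e+06)(0.08975)² = 12550 J.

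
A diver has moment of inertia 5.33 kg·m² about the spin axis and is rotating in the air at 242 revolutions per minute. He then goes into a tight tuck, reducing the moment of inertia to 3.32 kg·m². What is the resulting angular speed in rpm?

Angular momentum about the spin axis is conserved since the torque about it is zero.
ω₂ = I₁ω₁ / I₂ = (5.330)(242 rpm) / (3.320) = 388.5 rpm.

ω₂ ≈ 389 rpm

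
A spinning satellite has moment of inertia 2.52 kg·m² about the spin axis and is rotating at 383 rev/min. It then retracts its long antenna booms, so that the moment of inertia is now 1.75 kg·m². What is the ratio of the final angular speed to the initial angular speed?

With no external torque about the axis, L is conserved: I₁ω₁ = I₂ω₂.
ω₂/ω₁ = I₁/I₂ = 2.520 / 1.750 = 1.440.

ω₂/ω₁ ≈ 1.44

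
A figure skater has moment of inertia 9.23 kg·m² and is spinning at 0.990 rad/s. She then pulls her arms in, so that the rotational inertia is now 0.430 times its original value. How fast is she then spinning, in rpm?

No external torque acts about the spin axis, so angular momentum is conserved.
I₂ = 0.430 × 9.23 = 3.969 kg·m².
ω₂ = I₁ω₁ / I₂ = (9.230)(0.990 rad/s) / (3.969) = 2.302 rad/s = 21.99 rpm.

ω₂ ≈ 22.0 rpm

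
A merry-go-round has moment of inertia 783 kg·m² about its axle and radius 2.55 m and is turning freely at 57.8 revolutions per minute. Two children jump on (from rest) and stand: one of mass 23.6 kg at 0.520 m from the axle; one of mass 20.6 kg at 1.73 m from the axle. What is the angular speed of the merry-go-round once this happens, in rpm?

ω_f ≈ 53.2 rpm

No external torque acts about the axle; L_before = L_after.
Added inertia Σmr² = (23.6)(0.520)² + (20.6)(1.73)² = 68.04 kg·m²; I_f = 783.0 + 68.04 = 851.0 kg·m².
ω_f = I_p ω_i / I_f = (783.0)(57.8) / 851.0 = 53.18 rpm.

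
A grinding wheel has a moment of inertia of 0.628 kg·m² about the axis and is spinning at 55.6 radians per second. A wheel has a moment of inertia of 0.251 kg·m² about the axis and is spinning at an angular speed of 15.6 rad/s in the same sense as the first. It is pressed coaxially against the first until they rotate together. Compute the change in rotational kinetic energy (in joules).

ΔKE ≈ -143 J

The coupling torques are internal; angular momentum about the shared axis is conserved.
Taking A's sense as positive: L = (0.6280)(55.6) + (0.2510)(15.6) = 38.83 kg·m²·rad/s.
Combined I = 0.6280 + 0.2510 = 0.8790 kg·m².
ω_f = L / I = 38.83 / 0.8790 = 44.18 rad/s.
KE_i = ½ΣIω² = 1001 J; KE_f = ½(0.8790)(44.18)² = 857.8 J.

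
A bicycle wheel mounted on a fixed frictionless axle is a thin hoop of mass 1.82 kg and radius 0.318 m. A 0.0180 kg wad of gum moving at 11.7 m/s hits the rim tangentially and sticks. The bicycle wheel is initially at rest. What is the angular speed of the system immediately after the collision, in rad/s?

The axle reaction passes through the axle and exerts no torque about it; angular momentum about the axle is conserved through the impact.
I_p = (1.82)(0.318)² = 0.1840 kg·m². Taking the sense of the wad of gum's angular momentum as positive, L_{wad} = m v R = (0.0180)(11.7)(0.318) = 0.06697 kg·m²/s.
L_i = 0 + 0.06697 = 0.06697 kg·m²/s.
After sticking, I_f = I_p + m R² = 0.1840 + (0.0180)(0.318)² = 0.1859 kg·m².
ω_f = L_i / I_f = 0.06697 / 0.1859 = 0.3603 rad/s.

|ω_f| ≈ 0.360 rad/s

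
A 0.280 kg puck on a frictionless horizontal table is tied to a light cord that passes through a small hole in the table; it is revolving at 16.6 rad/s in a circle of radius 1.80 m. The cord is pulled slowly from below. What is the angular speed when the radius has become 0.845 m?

The constraining force is radial, so m r² ω about the center is conserved.
ω₂ = ω₁ (r₁/r₂)² = (16.6)(1.80/0.845)² = 75.33 rad/s.

ω₂ ≈ 75.3 rad/s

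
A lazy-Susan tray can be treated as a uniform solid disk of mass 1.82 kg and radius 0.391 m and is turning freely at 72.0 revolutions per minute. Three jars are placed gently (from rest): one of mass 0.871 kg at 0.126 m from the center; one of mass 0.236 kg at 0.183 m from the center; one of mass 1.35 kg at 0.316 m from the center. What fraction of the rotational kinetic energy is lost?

The added mass arrives with no angular momentum about the center, and any external torque about the center is negligible, so the system's angular momentum is conserved.
I_p = ½(1.82)(0.391)² = 0.1391 kg·m².
Added inertia Σmr² = (0.871)(0.126)² + (0.236)(0.183)² + (1.35)(0.316)² = 0.1565 kg·m²; I_f = 0.1391 + 0.1565 = 0.2957 kg·m².
ω_f = I_p ω_i / I_f = (0.1391)(72.0) / 0.2957 = 33.88 rpm.
KE_i = ½(0.1391)(7.540 rad/s)² = 3.954 J; KE_f = ½(0.2957)(3.548)² = 1.861 J.
Fraction lost = 0.5295.

fraction ≈ 0.529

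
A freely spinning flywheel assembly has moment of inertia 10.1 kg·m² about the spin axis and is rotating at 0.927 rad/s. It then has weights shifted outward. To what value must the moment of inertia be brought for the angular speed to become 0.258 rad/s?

I₂ ≈ 36.3 kg·m²

With no external torque about the axis, L is conserved: I₁ω₁ = I₂ω₂.
I₂ = I₁ω₁ / ω₂ = (10.1)(0.927) / (0.258) = 36.29 kg·m².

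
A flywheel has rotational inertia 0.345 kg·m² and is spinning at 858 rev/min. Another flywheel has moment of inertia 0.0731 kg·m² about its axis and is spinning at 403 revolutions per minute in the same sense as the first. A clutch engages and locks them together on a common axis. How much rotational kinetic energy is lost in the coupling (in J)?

No external torque acts about the common axis, so total angular momentum is conserved.
Taking A's sense as positive: L = (0.3450)(858) + (0.07310)(403) = 325.5 kg·m²·rpm.
Combined I = 0.3450 + 0.07310 = 0.4181 kg·m².
ω_f = L / I = 325.5 / 0.4181 = 778.4 rpm.
KE_i = ½ΣIω² = 1458 J; KE_f = ½(0.4181)(81.52)² = 1389 J.

ΔKE lost ≈ 68.5 J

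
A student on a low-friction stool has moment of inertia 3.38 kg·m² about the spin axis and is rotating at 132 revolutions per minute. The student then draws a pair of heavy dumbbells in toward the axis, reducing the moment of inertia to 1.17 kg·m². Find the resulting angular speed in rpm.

ω₂ ≈ 381 rpm

Angular momentum about the spin axis is conserved since the torque about it is zero.
ω₂ = I₁ω₁ / I₂ = (3.380)(132 rpm) / (1.170) = 381.3 rpm.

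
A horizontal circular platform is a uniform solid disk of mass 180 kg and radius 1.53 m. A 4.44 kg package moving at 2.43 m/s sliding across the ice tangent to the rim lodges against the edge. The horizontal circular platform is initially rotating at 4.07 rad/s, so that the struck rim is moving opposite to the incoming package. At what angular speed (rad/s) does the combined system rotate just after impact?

|ω_f| ≈ 3.80 rad/s

About the central axle the impulsive forces during the collision are internal, so angular momentum about that axis is conserved.
I_p = ½(180)(1.53)² = 210.7 kg·m². Taking the sense of the package's angular momentum as positive, L_{package} = m v R = (4.44)(2.43)(1.53) = 16.51 kg·m²/s.
L_i = −I_p ω_p + m v R = −(210.7)(4.07) + 16.51 = -841.0 kg·m²/s.
After sticking, I_f = I_p + m R² = 210.7 + (4.44)(1.53)² = 221.1 kg·m².
ω_f = L_i / I_f = -841.0 / 221.1 = -3.804 rad/s.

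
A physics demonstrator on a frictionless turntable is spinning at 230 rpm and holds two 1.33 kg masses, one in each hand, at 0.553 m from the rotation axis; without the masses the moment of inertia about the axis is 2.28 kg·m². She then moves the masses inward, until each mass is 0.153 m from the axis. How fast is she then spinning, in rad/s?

ω₂ ≈ 31.8 rad/s

Angular momentum about the spin axis is conserved since the torque about it is zero.
I₁ = 2.28 + 2(1.33)(0.553)² = 3.093 kg·m²; I₂ = 2.28 + 2(1.33)(0.153)² = 2.342 kg·m².
ω₂ = I₁ω₁ / I₂ = (3.093)(230 rpm) / (2.342) = 303.8 rpm = 31.81 rad/s.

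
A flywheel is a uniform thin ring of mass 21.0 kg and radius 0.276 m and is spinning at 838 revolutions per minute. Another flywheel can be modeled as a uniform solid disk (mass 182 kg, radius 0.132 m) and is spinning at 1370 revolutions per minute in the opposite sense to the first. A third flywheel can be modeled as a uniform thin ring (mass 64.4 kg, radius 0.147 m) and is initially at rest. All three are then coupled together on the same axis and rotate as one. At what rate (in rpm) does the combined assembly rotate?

The coupling torques are internal; angular momentum about the shared axis is conserved.
Moments of inertia: I_A = (21.0)(0.276)² = 1.600 kg·m²; I_B = ½(182)(0.132)² = 1.586 kg·m²; I_C = (64.4)(0.147)² = 1.392 kg·m².
Taking A's sense as positive: L = (1.600)(838) − (1.586)(1370) = -831.7 kg·m²·rpm.
Combined I = 1.600 + 1.586 + 1.392 = 4.577 kg·m².
ω_f = L / I = -831.7 / 4.577 = -181.7 rpm.

|ω_f| ≈ 182 rpm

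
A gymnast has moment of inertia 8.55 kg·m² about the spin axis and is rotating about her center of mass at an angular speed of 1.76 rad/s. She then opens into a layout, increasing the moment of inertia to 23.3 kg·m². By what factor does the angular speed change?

ω₂/ω₁ ≈ 0.367

Angular momentum about the spin axis is conserved since the torque about it is zero.
ω₂/ω₁ = I₁/I₂ = 8.550 / 23.30 = 0.3670.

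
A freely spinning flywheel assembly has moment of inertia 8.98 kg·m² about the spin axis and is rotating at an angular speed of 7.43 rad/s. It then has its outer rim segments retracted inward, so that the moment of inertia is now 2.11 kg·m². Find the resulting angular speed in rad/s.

ω₂ ≈ 31.6 rad/s

No external torque acts about the spin axis, so angular momentum is conserved.
ω₂ = I₁ω₁ / I₂ = (8.980)(7.43 rad/s) / (2.110) = 31.62 rad/s.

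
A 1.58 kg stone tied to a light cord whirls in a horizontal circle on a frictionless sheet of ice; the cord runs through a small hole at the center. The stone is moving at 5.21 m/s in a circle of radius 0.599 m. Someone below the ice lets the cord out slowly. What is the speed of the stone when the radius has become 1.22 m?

Central (radial) force ⇒ zero torque about the center ⇒ m v r is constant.
v₂ = v₁ r₁ / r₂ = (5.21)(0.599) / (1.22) = 2.558 m/s.

v₂ ≈ 2.56 m/s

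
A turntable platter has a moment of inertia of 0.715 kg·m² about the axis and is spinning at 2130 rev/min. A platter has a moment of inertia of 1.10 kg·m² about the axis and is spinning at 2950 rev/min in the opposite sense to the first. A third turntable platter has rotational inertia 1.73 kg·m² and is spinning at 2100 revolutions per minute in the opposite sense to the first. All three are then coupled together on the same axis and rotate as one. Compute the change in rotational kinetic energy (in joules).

ΔKE ≈ -67800 J

The coupling torques are internal; angular momentum about the shared axis is conserved.
Taking A's sense as positive: L = (0.7150)(2130) − (1.100)(2950) − (1.730)(2100) = -5355 kg·m²·rpm.
Combined I = 0.7150 + 1.100 + 1.730 = 3.545 kg·m².
ω_f = L / I = -5355 / 3.545 = -1511 rpm.
KE_i = ½ΣIω² = 1.121e+05 J; KE_f = ½(3.545)(158.2)² = 44350 J.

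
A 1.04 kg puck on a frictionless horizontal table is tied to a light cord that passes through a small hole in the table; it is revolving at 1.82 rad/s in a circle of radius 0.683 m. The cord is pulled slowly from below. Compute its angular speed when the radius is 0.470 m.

ω₂ ≈ 3.84 rad/s

No torque about the axis ⇒ m r₁² ω₁ = m r₂² ω₂.
ω₂ = ω₁ (r₁/r₂)² = (1.82)(0.683/0.470)² = 3.843 rad/s.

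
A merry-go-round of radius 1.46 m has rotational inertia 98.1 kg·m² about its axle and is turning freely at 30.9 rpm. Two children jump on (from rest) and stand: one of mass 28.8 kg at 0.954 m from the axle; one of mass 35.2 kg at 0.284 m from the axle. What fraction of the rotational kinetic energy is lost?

No external torque acts about the axle; L_before = L_after.
Added inertia Σmr² = (28.8)(0.954)² + (35.2)(0.284)² = 29.05 kg·m²; I_f = 98.10 + 29.05 = 127.2 kg·m².
ω_f = I_p ω_i / I_f = (98.10)(30.9) / 127.2 = 23.84 rpm.
KE_i = ½(98.10)(3.236 rad/s)² = 513.6 J; KE_f = ½(127.2)(2.497)² = 396.2 J.
Fraction lost = 0.2285.

fraction ≈ 0.228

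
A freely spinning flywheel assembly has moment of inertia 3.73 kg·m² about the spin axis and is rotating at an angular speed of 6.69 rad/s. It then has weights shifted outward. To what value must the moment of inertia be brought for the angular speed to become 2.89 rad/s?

No external torque acts about the spin axis, so angular momentum is conserved.
I₂ = I₁ω₁ / ω₂ = (3.73)(6.69) / (2.89) = 8.634 kg·m².

I₂ ≈ 8.63 kg·m²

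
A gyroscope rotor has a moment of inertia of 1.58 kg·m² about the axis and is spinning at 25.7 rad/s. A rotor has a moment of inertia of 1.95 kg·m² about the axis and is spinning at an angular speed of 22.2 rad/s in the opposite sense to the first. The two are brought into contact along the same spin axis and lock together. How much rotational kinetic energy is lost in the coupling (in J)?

ΔKE lost ≈ 1000 J

No external torque acts about the common axis, so total angular momentum is conserved.
Taking A's sense as positive: L = (1.580)(25.7) − (1.950)(22.2) = -2.684 kg·m²·rad/s.
Combined I = 1.580 + 1.950 = 3.530 kg·m².
ω_f = L / I = -2.684 / 3.530 = -0.7603 rad/s.
KE_i = ½ΣIω² = 1002 J; KE_f = ½(3.530)(0.7603)² = 1.020 J.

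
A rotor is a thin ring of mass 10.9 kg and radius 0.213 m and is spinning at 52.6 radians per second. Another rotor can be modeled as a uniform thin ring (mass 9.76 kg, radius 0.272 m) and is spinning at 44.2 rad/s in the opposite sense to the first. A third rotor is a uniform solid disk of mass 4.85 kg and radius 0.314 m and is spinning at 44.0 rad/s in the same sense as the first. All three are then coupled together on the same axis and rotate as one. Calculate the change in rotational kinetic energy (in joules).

The coupling torques are internal; angular momentum about the shared axis is conserved.
Moments of inertia: I_A = (10.9)(0.213)² = 0.4945 kg·m²; I_B = (9.76)(0.272)² = 0.7221 kg·m²; I_C = ½(4.85)(0.314)² = 0.2391 kg·m².
Taking A's sense as positive: L = (0.4945)(52.6) − (0.7221)(44.2) + (0.2391)(44.0) = 4.616 kg·m²·rad/s.
Combined I = 0.4945 + 0.7221 + 0.2391 = 1.456 kg·m².
ω_f = L / I = 4.616 / 1.456 = 3.171 rad/s.
KE_i = ½ΣIω² = 1621 J; KE_f = ½(1.456)(3.171)² = 7.318 J.

ΔKE ≈ -1610 J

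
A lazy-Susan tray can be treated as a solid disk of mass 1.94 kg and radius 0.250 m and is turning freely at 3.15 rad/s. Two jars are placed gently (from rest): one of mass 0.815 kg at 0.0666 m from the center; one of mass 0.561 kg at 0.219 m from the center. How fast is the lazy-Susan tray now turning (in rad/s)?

ω_f ≈ 2.10 rad/s

The added mass arrives with no angular momentum about the center, and any external torque about the center is negligible, so the system's angular momentum is conserved.
I_p = ½(1.94)(0.250)² = 0.06062 kg·m².
Added inertia Σmr² = (0.815)(0.0666)² + (0.561)(0.219)² = 0.03052 kg·m²; I_f = 0.06062 + 0.03052 = 0.09115 kg·m².
ω_f = I_p ω_i / I_f = (0.06062)(3.15) / 0.09115 = 2.095 rad/s.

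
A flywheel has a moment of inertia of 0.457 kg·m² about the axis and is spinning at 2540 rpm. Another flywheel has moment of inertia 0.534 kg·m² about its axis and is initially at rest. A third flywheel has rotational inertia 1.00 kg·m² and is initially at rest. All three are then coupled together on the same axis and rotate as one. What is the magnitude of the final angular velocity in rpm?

|ω_f| ≈ 583 rpm

No external torque acts about the common axis, so total angular momentum is conserved.
Taking A's sense as positive: L = (0.4570)(2540) = 1161 kg·m²·rpm.
Combined I = 0.4570 + 0.5340 + 1.000 = 1.991 kg·m².
ω_f = L / I = 1161 / 1.991 = 583.0 rpm.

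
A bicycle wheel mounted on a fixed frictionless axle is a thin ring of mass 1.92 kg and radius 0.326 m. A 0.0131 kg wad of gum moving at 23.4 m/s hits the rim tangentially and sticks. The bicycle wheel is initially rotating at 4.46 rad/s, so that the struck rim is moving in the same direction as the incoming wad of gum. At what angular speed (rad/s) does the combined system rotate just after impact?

About the axle the impulsive forces during the collision are internal, so angular momentum about that axis is conserved.
I_p = (1.92)(0.326)² = 0.2040 kg·m². Taking the sense of the wad of gum's angular momentum as positive, L_{wad} = m v R = (0.0131)(23.4)(0.326) = 0.09993 kg·m²/s.
L_i = +I_p ω_p + m v R = +(0.2040)(4.46) + 0.09993 = 1.010 kg·m²/s.
After sticking, I_f = I_p + m R² = 0.2040 + (0.0131)(0.326)² = 0.2054 kg·m².
ω_f = L_i / I_f = 1.010 / 0.2054 = 4.916 rad/s.

|ω_f| ≈ 4.92 rad/s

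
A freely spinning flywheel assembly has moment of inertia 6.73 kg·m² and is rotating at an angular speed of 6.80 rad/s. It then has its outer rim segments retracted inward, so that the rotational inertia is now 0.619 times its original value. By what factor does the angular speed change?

No external torque acts about the spin axis, so angular momentum is conserved.
I₂ = 0.619 × 6.73 = 4.166 kg·m².
ω₂/ω₁ = I₁/I₂ = 6.730 / 4.166 = 1.616.

ω₂/ω₁ ≈ 1.62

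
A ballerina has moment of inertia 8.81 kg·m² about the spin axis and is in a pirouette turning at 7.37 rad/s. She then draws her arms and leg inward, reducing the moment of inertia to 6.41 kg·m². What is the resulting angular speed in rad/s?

With no external torque about the axis, L is conserved: I₁ω₁ = I₂ω₂.
ω₂ = I₁ω₁ / I₂ = (8.810)(7.37 rad/s) / (6.410) = 10.13 rad/s.

ω₂ ≈ 10.1 rad/s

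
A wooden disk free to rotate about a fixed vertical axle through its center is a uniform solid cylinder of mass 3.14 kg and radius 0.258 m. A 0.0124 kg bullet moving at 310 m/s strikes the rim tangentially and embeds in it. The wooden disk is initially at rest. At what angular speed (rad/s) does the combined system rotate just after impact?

About the axle the impulsive forces during the collision are internal, so angular momentum about that axis is conserved.
I_p = ½(3.14)(0.258)² = 0.1045 kg·m². Taking the sense of the bullet's angular momentum as positive, L_{bullet} = m v R = (0.0124)(310)(0.258) = 0.9918 kg·m²/s.
L_i = 0 + 0.9918 = 0.9918 kg·m²/s.
After sticking, I_f = I_p + m R² = 0.1045 + (0.0124)(0.258)² = 0.1053 kg·m².
ω_f = L_i / I_f = 0.9918 / 0.1053 = 9.416 rad/s.

|ω_f| ≈ 9.42 rad/s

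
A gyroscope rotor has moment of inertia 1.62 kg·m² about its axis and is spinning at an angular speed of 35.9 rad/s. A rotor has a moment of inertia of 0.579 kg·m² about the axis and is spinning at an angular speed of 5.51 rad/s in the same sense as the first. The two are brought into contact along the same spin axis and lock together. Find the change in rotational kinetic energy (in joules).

The coupling torques are internal; angular momentum about the shared axis is conserved.
Taking A's sense as positive: L = (1.620)(35.9) + (0.5790)(5.51) = 61.35 kg·m²·rad/s.
Combined I = 1.620 + 0.5790 = 2.199 kg·m².
ω_f = L / I = 61.35 / 2.199 = 27.90 rad/s.
KE_i = ½ΣIω² = 1053 J; KE_f = ½(2.199)(27.90)² = 855.8 J.

ΔKE ≈ -197 J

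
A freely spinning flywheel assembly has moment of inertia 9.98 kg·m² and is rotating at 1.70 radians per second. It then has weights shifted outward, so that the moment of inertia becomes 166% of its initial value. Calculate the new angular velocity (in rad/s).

ω₂ ≈ 1.02 rad/s

No external torque acts about the spin axis, so angular momentum is conserved.
I₂ = 1.66 × 9.98 = 16.57 kg·m².
ω₂ = I₁ω₁ / I₂ = (9.980)(1.70 rad/s) / (16.57) = 1.024 rad/s.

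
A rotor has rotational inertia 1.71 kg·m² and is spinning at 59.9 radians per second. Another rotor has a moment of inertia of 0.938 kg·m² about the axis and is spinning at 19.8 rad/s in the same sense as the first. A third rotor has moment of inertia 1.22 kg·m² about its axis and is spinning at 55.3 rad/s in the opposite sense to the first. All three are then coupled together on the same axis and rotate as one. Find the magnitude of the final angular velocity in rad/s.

The coupling torques are internal; angular momentum about the shared axis is conserved.
Taking A's sense as positive: L = (1.710)(59.9) + (0.9380)(19.8) − (1.220)(55.3) = 53.54 kg·m²·rad/s.
Combined I = 1.710 + 0.9380 + 1.220 = 3.868 kg·m².
ω_f = L / I = 53.54 / 3.868 = 13.84 rad/s.

|ω_f| ≈ 13.8 rad/s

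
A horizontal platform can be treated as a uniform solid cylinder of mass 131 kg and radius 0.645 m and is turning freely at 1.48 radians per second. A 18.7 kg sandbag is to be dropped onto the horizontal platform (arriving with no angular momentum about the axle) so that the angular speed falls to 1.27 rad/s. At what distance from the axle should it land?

r ≈ 0.491 m

The added mass arrives with no angular momentum about the axle, and any external torque about the axle is negligible, so the system's angular momentum is conserved.
I_p = ½(131)(0.645)² = 27.25 kg·m².
I_p ω_i = (I_p + m r²) ω_f ⇒ m r² = I_p(ω_i/ω_f − 1) = 27.25(1.48/1.27 − 1) = 4.506 kg·m².
r = √(4.506/18.7) = 0.4909 m.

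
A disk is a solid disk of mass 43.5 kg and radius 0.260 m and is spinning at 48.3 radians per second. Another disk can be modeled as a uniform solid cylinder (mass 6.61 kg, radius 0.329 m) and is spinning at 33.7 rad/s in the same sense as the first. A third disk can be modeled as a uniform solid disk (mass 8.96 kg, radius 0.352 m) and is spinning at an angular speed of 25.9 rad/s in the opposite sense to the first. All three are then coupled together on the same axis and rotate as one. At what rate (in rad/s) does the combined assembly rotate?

The coupling torques are internal; angular momentum about the shared axis is conserved.
Moments of inertia: I_A = ½(43.5)(0.260)² = 1.470 kg·m²; I_B = ½(6.61)(0.329)² = 0.3577 kg·m²; I_C = ½(8.96)(0.352)² = 0.5551 kg·m².
Taking A's sense as positive: L = (1.470)(48.3) + (0.3577)(33.7) − (0.5551)(25.9) = 68.69 kg·m²·rad/s.
Combined I = 1.470 + 0.3577 + 0.5551 = 2.383 kg·m².
ω_f = L / I = 68.69 / 2.383 = 28.83 rad/s.

|ω_f| ≈ 28.8 rad/s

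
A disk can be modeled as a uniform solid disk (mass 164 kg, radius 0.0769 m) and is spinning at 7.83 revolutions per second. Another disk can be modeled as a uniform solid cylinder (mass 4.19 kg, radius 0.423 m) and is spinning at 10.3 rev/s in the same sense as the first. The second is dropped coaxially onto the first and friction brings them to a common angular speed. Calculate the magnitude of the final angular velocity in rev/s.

The coupling torques are internal; angular momentum about the shared axis is conserved.
Moments of inertia: I_A = ½(164)(0.0769)² = 0.4849 kg·m²; I_B = ½(4.19)(0.423)² = 0.3749 kg·m².
Taking A's sense as positive: L = (0.4849)(7.83) + (0.3749)(10.3) = 7.658 kg·m²·rev/s.
Combined I = 0.4849 + 0.3749 = 0.8598 kg·m².
ω_f = L / I = 7.658 / 0.8598 = 8.907 rev/s.

|ω_f| ≈ 8.91 rev/s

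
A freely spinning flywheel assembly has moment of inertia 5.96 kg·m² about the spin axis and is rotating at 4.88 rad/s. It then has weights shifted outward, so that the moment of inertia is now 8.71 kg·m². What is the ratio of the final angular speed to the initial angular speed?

No external torque acts about the spin axis, so angular momentum is conserved.
ω₂/ω₁ = I₁/I₂ = 5.960 / 8.710 = 0.6843.

ω₂/ω₁ ≈ 0.684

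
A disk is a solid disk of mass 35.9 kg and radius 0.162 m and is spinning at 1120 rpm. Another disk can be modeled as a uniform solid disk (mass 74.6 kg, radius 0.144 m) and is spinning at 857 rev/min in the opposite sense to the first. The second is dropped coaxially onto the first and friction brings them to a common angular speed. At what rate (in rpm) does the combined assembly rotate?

The coupling torques are internal; angular momentum about the shared axis is conserved.
Moments of inertia: I_A = ½(35.9)(0.162)² = 0.4711 kg·m²; I_B = ½(74.6)(0.144)² = 0.7735 kg·m².
Taking A's sense as positive: L = (0.4711)(1120) − (0.7735)(857) = -135.2 kg·m²·rpm.
Combined I = 0.4711 + 0.7735 = 1.245 kg·m².
ω_f = L / I = -135.2 / 1.245 = -108.7 rpm.

|ω_f| ≈ 109 rpm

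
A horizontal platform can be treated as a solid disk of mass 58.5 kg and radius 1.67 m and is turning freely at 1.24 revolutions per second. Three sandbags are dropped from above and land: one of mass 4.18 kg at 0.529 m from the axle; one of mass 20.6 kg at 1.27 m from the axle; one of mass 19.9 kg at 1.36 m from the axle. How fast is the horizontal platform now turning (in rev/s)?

No external torque acts about the axle; L_before = L_after.
I_p = ½(58.5)(1.67)² = 81.58 kg·m².
Added inertia Σmr² = (4.18)(0.529)² + (20.6)(1.27)² + (19.9)(1.36)² = 71.20 kg·m²; I_f = 81.58 + 71.20 = 152.8 kg·m².
ω_f = I_p ω_i / I_f = (81.58)(1.24) / 152.8 = 0.6621 rev/s.

ω_f ≈ 0.662 rev/s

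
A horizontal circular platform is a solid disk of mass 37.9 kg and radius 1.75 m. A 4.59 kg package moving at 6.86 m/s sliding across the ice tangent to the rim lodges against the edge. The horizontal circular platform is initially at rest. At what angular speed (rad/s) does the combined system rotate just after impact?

About the central axle the impulsive forces during the collision are internal, so angular momentum about that axis is conserved.
I_p = ½(37.9)(1.75)² = 58.03 kg·m². Taking the sense of the package's angular momentum as positive, L_{package} = m v R = (4.59)(6.86)(1.75) = 55.10 kg·m²/s.
L_i = 0 + 55.10 = 55.10 kg·m²/s.
After sticking, I_f = I_p + m R² = 58.03 + (4.59)(1.75)² = 72.09 kg·m².
ω_f = L_i / I_f = 55.10 / 72.09 = 0.7644 rad/s.

|ω_f| ≈ 0.764 rad/s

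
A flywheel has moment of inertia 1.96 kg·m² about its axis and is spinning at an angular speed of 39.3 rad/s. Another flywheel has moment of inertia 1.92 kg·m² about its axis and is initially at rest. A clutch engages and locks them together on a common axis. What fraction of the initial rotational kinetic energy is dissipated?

fraction ≈ 0.495

No external torque acts about the common axis, so total angular momentum is conserved.
Taking A's sense as positive: L = (1.960)(39.3) = 77.03 kg·m²·rad/s.
Combined I = 1.960 + 1.920 = 3.880 kg·m².
ω_f = L / I = 77.03 / 3.880 = 19.85 rad/s.
KE_i = ½ΣIω² = 1514 J; KE_f = ½(3.880)(19.85)² = 764.6 J.
Fraction dissipated = (KE_i − KE_f)/KE_i = 0.4948.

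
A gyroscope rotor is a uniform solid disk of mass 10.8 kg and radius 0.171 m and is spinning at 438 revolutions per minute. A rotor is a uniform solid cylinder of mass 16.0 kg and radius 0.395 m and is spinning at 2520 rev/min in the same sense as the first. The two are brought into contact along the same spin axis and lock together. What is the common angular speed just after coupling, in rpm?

|ω_f| ≈ 2290 rpm

The coupling torques are internal; angular momentum about the shared axis is conserved.
Moments of inertia: I_A = ½(10.8)(0.171)² = 0.1579 kg·m²; I_B = ½(16.0)(0.395)² = 1.248 kg·m².
Taking A's sense as positive: L = (0.1579)(438) + (1.248)(2520) = 3215 kg·m²·rpm.
Combined I = 0.1579 + 1.248 = 1.406 kg·m².
ω_f = L / I = 3215 / 1.406 = 2286 rpm.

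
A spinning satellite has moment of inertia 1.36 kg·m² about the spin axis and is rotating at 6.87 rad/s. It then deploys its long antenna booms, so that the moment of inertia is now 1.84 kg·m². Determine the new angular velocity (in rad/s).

ω₂ ≈ 5.08 rad/s

Angular momentum about the spin axis is conserved since the torque about it is zero.
ω₂ = I₁ω₁ / I₂ = (1.360)(6.87 rad/s) / (1.840) = 5.078 rad/s.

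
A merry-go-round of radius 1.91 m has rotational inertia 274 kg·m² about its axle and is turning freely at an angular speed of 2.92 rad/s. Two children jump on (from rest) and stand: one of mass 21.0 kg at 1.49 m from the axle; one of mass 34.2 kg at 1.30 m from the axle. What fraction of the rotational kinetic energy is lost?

The added mass arrives with no angular momentum about the axle, and any external torque about the axle is negligible, so the system's angular momentum is conserved.
Added inertia Σmr² = (21.0)(1.49)² + (34.2)(1.30)² = 104.4 kg·m²; I_f = 274.0 + 104.4 = 378.4 kg·m².
ω_f = I_p ω_i / I_f = (274.0)(2.92) / 378.4 = 2.114 rad/s.
KE_i = ½(274.0)(2.920 rad/s)² = 1168 J; KE_f = ½(378.4)(2.114)² = 845.8 J.
Fraction lost = 0.2759.

fraction ≈ 0.276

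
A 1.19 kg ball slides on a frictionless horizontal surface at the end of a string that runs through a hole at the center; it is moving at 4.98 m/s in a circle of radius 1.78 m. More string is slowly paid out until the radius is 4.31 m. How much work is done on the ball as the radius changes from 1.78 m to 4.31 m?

W ≈ -12.2 J

Central (radial) force ⇒ zero torque about the center ⇒ m v r is constant.
v₂ = v₁ r₁ / r₂ = (4.98)(1.78) / (4.31) = 2.057 m/s.
W = ΔKE = ½m(v₂² − v₁²) = -12.24 J.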